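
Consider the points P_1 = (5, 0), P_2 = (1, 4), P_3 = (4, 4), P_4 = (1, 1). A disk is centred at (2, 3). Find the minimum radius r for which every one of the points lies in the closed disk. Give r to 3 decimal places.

4.243

The required radius is the distance from (2, 3) to the farthest point.
Squared distances: 18, 2, 5, 5.
Maximum is 18, attained at P_1.
r = √18 ≈ 4.243.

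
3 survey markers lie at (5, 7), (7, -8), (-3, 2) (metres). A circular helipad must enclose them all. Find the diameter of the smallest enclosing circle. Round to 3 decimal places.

15.530

Call the three points A, B, C in the order given.
Side lengths²: AB² = 229, AC² = 89, BC² = 200.
Since AB² = 229 < 200 + 89 = 289, the triangle is acute, so the smallest enclosing circle is the circumcircle.
Circumcentre = (111/26, -19/26), r² = 20381/338.
Diameter = 2r = 2√(20381/338) ≈ 15.530.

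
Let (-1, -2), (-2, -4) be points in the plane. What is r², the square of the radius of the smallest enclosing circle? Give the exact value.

The smallest circle enclosing two points has them as diameter endpoints.
Centre = midpoint = (-1.5, -3); r² = |(-1, -2)−(-2, -4)|²/4 = 5/4 = 1.25.

1.25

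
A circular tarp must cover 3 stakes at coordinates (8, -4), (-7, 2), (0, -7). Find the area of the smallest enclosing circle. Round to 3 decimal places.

Call the three points A, B, C in the order given.
Side lengths²: AB² = 261, AC² = 73, BC² = 130.
Since AB² = 261 ≥ 130 + 73 = 203, the angle opposite AB is not acute, so the smallest enclosing circle has AB as diameter.
Centre = midpoint of AB = (0.5, -1), r² = 261/4 = 65.25.
Area = π·r² = π·65.25 ≈ 204.989.

204.989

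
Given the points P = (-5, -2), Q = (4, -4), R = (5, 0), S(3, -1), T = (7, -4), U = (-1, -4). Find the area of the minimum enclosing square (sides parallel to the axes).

The bounding box has width 12 and height 4.
An axis-aligned square enclosing the set must have side ≥ max(width, height).
So the minimum side is max(12, 4) = 12.
Area = 12² = 144.

144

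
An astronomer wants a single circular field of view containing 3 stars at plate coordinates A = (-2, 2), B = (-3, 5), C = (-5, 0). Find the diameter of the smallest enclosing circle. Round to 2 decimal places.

5.39

Side lengths²: AB² = 10, AC² = 13, BC² = 29.
Since BC² = 29 ≥ 13 + 10 = 23, the angle opposite BC is not acute, so the smallest enclosing circle has BC as diameter.
Centre = midpoint of BC = (-4, 2.5), r² = 29/4 = 7.25.
Diameter = 2r = 2√(7.25) ≈ 5.39.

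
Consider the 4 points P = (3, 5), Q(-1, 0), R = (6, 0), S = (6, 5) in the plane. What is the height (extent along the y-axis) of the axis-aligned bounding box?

5

max y = 5, min y = 0, so height = 5.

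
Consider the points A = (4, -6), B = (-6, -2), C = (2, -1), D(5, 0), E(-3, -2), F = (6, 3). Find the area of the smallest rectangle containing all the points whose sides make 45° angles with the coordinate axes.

119

In coordinates u = x + y, v = x − y the rectangle is axis-aligned; the map (x,y)→(u,v) scales areas by 2.
u-values: -2, -8, 1, 5, -5, 9; range = 9 − (-8) = 17.
v-values: 10, -4, 3, 5, -1, 3; range = 10 − (-4) = 14.
Area = (17 × 14) / 2 = 119.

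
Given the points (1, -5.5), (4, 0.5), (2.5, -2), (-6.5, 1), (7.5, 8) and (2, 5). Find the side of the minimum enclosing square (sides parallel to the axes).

14

The bounding box has width 14 and height 13.5.
An axis-aligned square enclosing the set must have side ≥ max(width, height).
So the minimum side is max(14, 13.5) = 14.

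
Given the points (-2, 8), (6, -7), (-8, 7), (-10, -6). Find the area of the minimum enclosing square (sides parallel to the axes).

The bounding box has width 16 and height 15.
An axis-aligned square enclosing the set must have side ≥ max(width, height).
So the minimum side is max(16, 15) = 16.
Area = 16² = 256.

256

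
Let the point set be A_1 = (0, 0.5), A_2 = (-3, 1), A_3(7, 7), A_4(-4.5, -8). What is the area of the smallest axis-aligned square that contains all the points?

225

The bounding box has width 11.5 and height 15.
An axis-aligned square enclosing the set must have side ≥ max(width, height).
So the minimum side is max(11.5, 15) = 15.
Area = 15² = 225.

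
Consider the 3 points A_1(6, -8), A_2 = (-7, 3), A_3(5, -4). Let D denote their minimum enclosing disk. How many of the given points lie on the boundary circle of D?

Side lengths²: A_1A_2² = 290, A_1A_3² = 17, A_2A_3² = 193.
Since A_1A_2² = 290 ≥ 193 + 17 = 210, the angle opposite A_1A_2 is not acute, so the smallest enclosing circle has A_1A_2 as diameter.
Centre = midpoint of A_1A_2 = (-0.5, -2.5), r² = 290/4 = 72.5.
The points at distance exactly r from the centre are A_1, A_2 — 2 points.

2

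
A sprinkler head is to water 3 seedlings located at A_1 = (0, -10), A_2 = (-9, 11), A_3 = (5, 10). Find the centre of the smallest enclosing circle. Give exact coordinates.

(-101/38, 49/38)

Side lengths²: A_1A_2² = 522, A_1A_3² = 425, A_2A_3² = 197.
Since A_1A_2² = 522 < 425 + 197 = 622, the triangle is acute, so the smallest enclosing circle is the circumcircle.
Circumcentre = (-101/38, 49/38), r² = 97121/722.
Centre = (-101/38, 49/38).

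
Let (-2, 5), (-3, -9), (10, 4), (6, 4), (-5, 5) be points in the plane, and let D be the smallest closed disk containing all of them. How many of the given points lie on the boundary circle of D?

3

A smallest enclosing disk is always determined by at most three of the input points on its boundary.
The minimum enclosing circle is determined by three boundary points: (-3, -9), (10, 4), (-5, 5).
Their circumcentre is (2.125, -1.125) with r² = 88.28125.
The farthest remaining point (-2, 5) is at distance² 54.53125 ≤ 88.28125.
The points at distance exactly r from the centre are (-3, -9), (10, 4), (-5, 5) — 3 points.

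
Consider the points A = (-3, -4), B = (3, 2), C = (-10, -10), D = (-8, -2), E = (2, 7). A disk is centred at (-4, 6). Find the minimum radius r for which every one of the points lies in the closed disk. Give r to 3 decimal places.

The required radius is the distance from (-4, 6) to the farthest point.
Squared distances: 101, 65, 292, 80, 37.
Maximum is 292, attained at C.
r = √292 ≈ 17.088.

17.088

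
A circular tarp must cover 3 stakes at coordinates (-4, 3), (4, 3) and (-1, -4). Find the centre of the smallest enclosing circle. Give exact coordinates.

Call the three points A, B, C in the order given.
Side lengths²: AB² = 64, AC² = 58, BC² = 74.
Since BC² = 74 < 64 + 58 = 122, the triangle is acute, so the smallest enclosing circle is the circumcircle.
Circumcentre = (0, 4/7), r² = 1073/49.
Centre = (0, 4/7).

(0, 4/7)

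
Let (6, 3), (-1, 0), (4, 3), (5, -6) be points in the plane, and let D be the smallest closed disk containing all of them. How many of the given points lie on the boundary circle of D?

3

By Welzl's lemma the MEC is supported by two points (diametrically opposite) or three points (on a circumcircle).
The minimum enclosing circle is determined by three boundary points: (6, 3), (-1, 0), (5, -6).
Their circumcentre is (3.7, -1.3) with r² = 23.78.
The farthest remaining point (4, 3) is at distance² 18.58 ≤ 23.78.
The points at distance exactly r from the centre are (6, 3), (-1, 0), (5, -6) — 3 points.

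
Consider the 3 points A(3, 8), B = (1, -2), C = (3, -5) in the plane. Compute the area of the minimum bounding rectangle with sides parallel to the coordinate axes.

x ranges over [1, 3], width 2.
y ranges over [-5, 8], height 13.
Area = 2 × 13 = 26.

26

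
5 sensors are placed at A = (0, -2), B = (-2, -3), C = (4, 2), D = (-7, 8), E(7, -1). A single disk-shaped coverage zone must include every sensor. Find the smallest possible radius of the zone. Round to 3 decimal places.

By Welzl's lemma the MEC is supported by two points (diametrically opposite) or three points (on a circumcircle).
The farthest pair is D–E with squared distance 277. The circle on this segment as diameter has centre (0, 3.5) and r² = 277/4 = 69.25.
Check A: distance² to centre = 30.25 ≤ 69.25, so it lies inside.
All remaining points lie in this disk, and no smaller disk contains both endpoints, so this is the minimum enclosing circle.
r = √(69.25) ≈ 8.322.

8.322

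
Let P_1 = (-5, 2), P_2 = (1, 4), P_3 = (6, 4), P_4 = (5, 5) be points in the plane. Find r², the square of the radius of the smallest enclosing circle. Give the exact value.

The minimum enclosing circle of a finite set is fixed by two of the points (as a diameter) or three (as a circumcircle).
The farthest pair is P_1–P_3 with squared distance 125. The circle on this segment as diameter has centre (0.5, 3) and r² = 125/4 = 31.25.
Check P_2: distance² to centre = 1.25 ≤ 31.25, so it lies inside.
All remaining points lie in this disk, and no smaller disk contains both endpoints, so this is the minimum enclosing circle.

31.25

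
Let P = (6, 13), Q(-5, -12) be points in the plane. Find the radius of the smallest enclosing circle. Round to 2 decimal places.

13.66

The smallest circle enclosing two points has them as diameter endpoints.
Centre = midpoint = (0.5, 0.5); r² = |PQ|²/4 = 746/4 = 186.5.
r = √(186.5) ≈ 13.66.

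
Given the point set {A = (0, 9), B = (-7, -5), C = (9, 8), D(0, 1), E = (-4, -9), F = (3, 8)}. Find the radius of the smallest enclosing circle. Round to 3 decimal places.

By Welzl's lemma the MEC is supported by two points (diametrically opposite) or three points (on a circumcircle).
The farthest pair is C–E with squared distance 458. The circle on this segment as diameter has centre (2.5, -0.5) and r² = 458/4 = 114.5.
Check A: distance² to centre = 96.5 ≤ 114.5, so it lies inside.
All remaining points lie in this disk, and no smaller disk contains both endpoints, so this is the minimum enclosing circle.
r = √(114.5) ≈ 10.700.

10.700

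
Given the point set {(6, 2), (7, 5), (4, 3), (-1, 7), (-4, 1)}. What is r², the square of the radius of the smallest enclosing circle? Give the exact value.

A smallest enclosing disk is always determined by at most three of the input points on its boundary.
The farthest pair is (7, 5)–(-4, 1) with squared distance 137. The circle on this segment as diameter has centre (1.5, 3) and r² = 137/4 = 34.25.
Check (6, 2): distance² to centre = 21.25 ≤ 34.25, so it lies inside.
All remaining points lie in this disk, and no smaller disk contains both endpoints, so this is the minimum enclosing circle.

34.25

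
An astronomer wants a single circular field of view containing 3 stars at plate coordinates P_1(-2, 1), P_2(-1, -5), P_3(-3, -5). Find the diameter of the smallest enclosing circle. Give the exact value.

Side lengths²: P_1P_2² = 37, P_1P_3² = 37, P_2P_3² = 4.
Since P_1P_3² = 37 < 37 + 4 = 41, the triangle is acute, so the smallest enclosing circle is the circumcircle.
Circumcentre = (-2, -25/12), r² = 1369/144.
Diameter = 2r = 2√(1369/144) = 37/6.

37/6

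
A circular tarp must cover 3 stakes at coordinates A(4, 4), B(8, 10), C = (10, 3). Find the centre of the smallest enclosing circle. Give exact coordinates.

Side lengths²: AB² = 52, AC² = 37, BC² = 53.
Since BC² = 53 < 52 + 37 = 89, the triangle is acute, so the smallest enclosing circle is the circumcircle.
Circumcentre = (7.425, 6.05), r² = 15.933125.
Centre = (7.425, 6.05).

(7.425, 6.05)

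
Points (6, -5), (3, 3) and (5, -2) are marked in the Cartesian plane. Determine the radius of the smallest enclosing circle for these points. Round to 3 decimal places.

4.272

Call the three points A, B, C in the order given.
Side lengths²: AB² = 73, AC² = 10, BC² = 29.
Since AB² = 73 ≥ 29 + 10 = 39, the angle opposite AB is not acute, so the smallest enclosing circle has AB as diameter.
Centre = midpoint of AB = (4.5, -1), r² = 73/4 = 18.25.
r = √(18.25) ≈ 4.272.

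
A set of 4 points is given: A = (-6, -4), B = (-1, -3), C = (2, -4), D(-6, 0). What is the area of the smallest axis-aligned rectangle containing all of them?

32

x ranges over [-6, 2], width 8.
y ranges over [-4, 0], height 4.
Area = 8 × 4 = 32.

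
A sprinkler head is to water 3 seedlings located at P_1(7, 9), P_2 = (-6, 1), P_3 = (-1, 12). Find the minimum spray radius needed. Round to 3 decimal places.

Side lengths²: P_1P_2² = 233, P_1P_3² = 73, P_2P_3² = 146.
Since P_1P_2² = 233 ≥ 146 + 73 = 219, the angle opposite P_1P_2 is not acute, so the smallest enclosing circle has P_1P_2 as diameter.
Centre = midpoint of P_1P_2 = (0.5, 5), r² = 233/4 = 58.25.
r = √(58.25) ≈ 7.632.

7.632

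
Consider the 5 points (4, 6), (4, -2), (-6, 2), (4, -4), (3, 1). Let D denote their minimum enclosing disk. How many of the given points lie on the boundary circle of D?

A smallest enclosing disk is always determined by at most three of the input points on its boundary.
The minimum enclosing circle is determined by three boundary points: (4, 6), (-6, 2), (4, -4).
Their circumcentre is (0.2, 1) with r² = 39.44.
The farthest remaining point (4, -2) is at distance² 23.44 ≤ 39.44.
The points at distance exactly r from the centre are (4, 6), (-6, 2), (4, -4) — 3 points.

3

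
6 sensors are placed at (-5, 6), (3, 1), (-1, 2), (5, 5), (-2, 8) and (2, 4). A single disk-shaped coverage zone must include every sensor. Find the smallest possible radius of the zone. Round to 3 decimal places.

5.048

By Welzl's lemma the MEC is supported by two points (diametrically opposite) or three points (on a circumcircle).
The minimum enclosing circle is determined by three boundary points: (-5, 6), (3, 1), (5, 5).
Their circumcentre is (-1/21, 211/42) with r² = 44945/1764.
The farthest remaining point (-2, 8) is at distance² 22349/1764 ≤ 44945/1764.
r = √(44945/1764) ≈ 5.048.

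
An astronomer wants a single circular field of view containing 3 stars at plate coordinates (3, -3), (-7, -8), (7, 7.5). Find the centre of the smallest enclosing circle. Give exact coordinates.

Call the three points A, B, C in the order given.
Side lengths²: AB² = 125, AC² = 126.25, BC² = 436.25.
Since BC² = 436.25 ≥ 126.25 + 125 = 251.25, the angle opposite BC is not acute, so the smallest enclosing circle has BC as diameter.
Centre = midpoint of BC = (0, -0.25), r² = 436.25/4 = 109.0625.
Centre = (0, -0.25).

(0, -0.25)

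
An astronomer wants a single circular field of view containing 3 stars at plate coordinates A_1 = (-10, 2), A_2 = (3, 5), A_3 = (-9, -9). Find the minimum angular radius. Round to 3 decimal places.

9.220

Side lengths²: A_1A_2² = 178, A_1A_3² = 122, A_2A_3² = 340.
Since A_2A_3² = 340 ≥ 178 + 122 = 300, the angle opposite A_2A_3 is not acute, so the smallest enclosing circle has A_2A_3 as diameter.
Centre = midpoint of A_2A_3 = (-3, -2), r² = 340/4 = 85.
r = √85 ≈ 9.220.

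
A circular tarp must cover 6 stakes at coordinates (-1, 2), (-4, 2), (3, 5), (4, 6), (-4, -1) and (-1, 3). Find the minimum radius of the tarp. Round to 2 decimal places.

5.32

The minimum enclosing circle of a finite set is fixed by two of the points (as a diameter) or three (as a circumcircle).
The farthest pair is (4, 6)–(-4, -1) with squared distance 113. The circle on this segment as diameter has centre (0, 2.5) and r² = 113/4 = 28.25.
Check (-1, 2): distance² to centre = 1.25 ≤ 28.25, so it lies inside.
All remaining points lie in this disk, and no smaller disk contains both endpoints, so this is the minimum enclosing circle.
r = √(28.25) ≈ 5.32.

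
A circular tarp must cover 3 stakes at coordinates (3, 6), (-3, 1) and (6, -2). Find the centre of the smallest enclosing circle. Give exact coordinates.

(85/42, 15/14)

Call the three points A, B, C in the order given.
Side lengths²: AB² = 61, AC² = 73, BC² = 90.
Since BC² = 90 < 73 + 61 = 134, the triangle is acute, so the smallest enclosing circle is the circumcircle.
Circumcentre = (85/42, 15/14), r² = 22265/882.
Centre = (85/42, 15/14).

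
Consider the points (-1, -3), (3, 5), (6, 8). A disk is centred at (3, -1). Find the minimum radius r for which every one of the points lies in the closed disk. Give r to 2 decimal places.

9.49

The required radius is the distance from (3, -1) to the farthest point.
Squared distances: 20, 36, 90.
Maximum is 90, attained at (6, 8).
r = √90 ≈ 9.49.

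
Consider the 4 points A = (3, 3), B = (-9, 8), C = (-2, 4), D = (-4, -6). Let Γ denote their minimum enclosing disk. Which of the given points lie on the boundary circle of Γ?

By Welzl's lemma the MEC is supported by two points (diametrically opposite) or three points (on a circumcircle).
The minimum enclosing circle is determined by three boundary points: A, B, D.
Their circumcentre is (-101/22, 37/22) with r² = 14365/242.
The farthest remaining point C is at distance² 2925/242 ≤ 14365/242.
The points at distance exactly r from the centre are A, B, D — 3 points.

A, B, D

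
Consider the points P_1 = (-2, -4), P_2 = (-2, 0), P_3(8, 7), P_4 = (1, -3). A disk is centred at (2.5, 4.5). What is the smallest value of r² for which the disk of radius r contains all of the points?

92.5

The required radius is the distance from (2.5, 4.5) to the farthest point.
Squared distances: 92.5, 40.5, 36.5, 58.5.
Maximum is 92.5, attained at P_1.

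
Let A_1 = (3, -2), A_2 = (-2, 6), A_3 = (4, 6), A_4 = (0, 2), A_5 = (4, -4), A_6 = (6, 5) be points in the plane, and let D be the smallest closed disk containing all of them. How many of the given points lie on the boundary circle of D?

3

The minimum enclosing circle is determined by three boundary points: A_2, A_5, A_6.
Their circumcentre is (109/74, 95/74) with r² = 93925/2738.
The farthest remaining point A_3 is at distance² 78385/2738 ≤ 93925/2738.
The points at distance exactly r from the centre are A_2, A_5, A_6 — 3 points.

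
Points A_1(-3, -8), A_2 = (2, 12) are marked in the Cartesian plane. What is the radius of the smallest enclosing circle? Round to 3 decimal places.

The smallest circle enclosing two points has them as diameter endpoints.
Centre = midpoint = (-0.5, 2); r² = |A_1A_2|²/4 = 425/4 = 106.25.
r = √(106.25) ≈ 10.308.

10.308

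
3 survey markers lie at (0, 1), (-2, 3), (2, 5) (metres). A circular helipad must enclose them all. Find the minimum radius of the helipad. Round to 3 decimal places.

2.357

Call the three points A, B, C in the order given.
Side lengths²: AB² = 8, AC² = 20, BC² = 20.
Since BC² = 20 < 20 + 8 = 28, the triangle is acute, so the smallest enclosing circle is the circumcircle.
Circumcentre = (1/3, 10/3), r² = 50/9.
r = √(50/9) ≈ 2.357.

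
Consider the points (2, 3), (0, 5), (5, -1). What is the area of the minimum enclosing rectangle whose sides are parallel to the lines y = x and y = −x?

In coordinates u = x + y, v = x − y the rectangle is axis-aligned; the map (x,y)→(u,v) scales areas by 2.
u-values: 5, 5, 4; range = 5 − 4 = 1.
v-values: -1, -5, 6; range = 6 − (-5) = 11.
Area = (1 × 11) / 2 = 5.5.

5.5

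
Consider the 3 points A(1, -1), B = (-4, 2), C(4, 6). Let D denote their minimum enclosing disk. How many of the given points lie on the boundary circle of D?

3

Side lengths²: AB² = 34, AC² = 58, BC² = 80.
Since BC² = 80 < 58 + 34 = 92, the triangle is acute, so the smallest enclosing circle is the circumcircle.
Circumcentre = (3/11, 38/11), r² = 2465/121.
The points at distance exactly r from the centre are A, B, C — 3 points.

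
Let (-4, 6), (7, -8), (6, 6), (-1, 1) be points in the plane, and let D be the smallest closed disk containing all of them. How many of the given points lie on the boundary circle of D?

The minimum enclosing circle of a finite set is fixed by two of the points (as a diameter) or three (as a circumcircle).
The farthest pair is (-4, 6)–(7, -8) with squared distance 317. The circle on this segment as diameter has centre (1.5, -1) and r² = 317/4 = 79.25.
Check (6, 6): distance² to centre = 69.25 ≤ 79.25, so it lies inside.
All remaining points lie in this disk, and no smaller disk contains both endpoints, so this is the minimum enclosing circle.
The points at distance exactly r from the centre are (-4, 6), (7, -8) — 2 points.

2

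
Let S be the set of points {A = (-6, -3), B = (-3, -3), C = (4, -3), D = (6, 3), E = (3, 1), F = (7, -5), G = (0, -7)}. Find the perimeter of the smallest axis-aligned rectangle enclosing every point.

46

Width = max x − min x = 7 − (-6) = 13.
Height = max y − min y = 3 − (-7) = 10.
Perimeter = 2(13 + 10) = 46.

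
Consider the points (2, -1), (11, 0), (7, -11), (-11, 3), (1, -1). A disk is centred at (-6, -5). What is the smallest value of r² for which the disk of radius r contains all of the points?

314

The required radius is the distance from (-6, -5) to the farthest point.
Squared distances: 80, 314, 205, 89, 65.
Maximum is 314, attained at (11, 0).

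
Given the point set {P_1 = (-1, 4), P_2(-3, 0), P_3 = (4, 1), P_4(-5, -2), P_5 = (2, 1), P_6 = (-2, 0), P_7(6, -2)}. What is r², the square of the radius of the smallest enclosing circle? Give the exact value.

A smallest enclosing disk is always determined by at most three of the input points on its boundary.
The minimum enclosing circle is determined by three boundary points: P_1, P_4, P_7.
Their circumcentre is (0.5, -4/3) with r² = 1105/36.
The farthest remaining point P_3 is at distance² 637/36 ≤ 1105/36.

1105/36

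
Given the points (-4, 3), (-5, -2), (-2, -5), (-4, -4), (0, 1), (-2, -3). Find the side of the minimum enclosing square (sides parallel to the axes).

The bounding box has width 5 and height 8.
An axis-aligned square enclosing the set must have side ≥ max(width, height).
So the minimum side is max(5, 8) = 8.

8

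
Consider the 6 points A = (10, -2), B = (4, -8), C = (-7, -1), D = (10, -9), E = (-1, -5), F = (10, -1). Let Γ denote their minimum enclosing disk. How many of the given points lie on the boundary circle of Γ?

A smallest enclosing disk is always determined by at most three of the input points on its boundary.
The farthest pair is C–D with squared distance 353. The circle on this segment as diameter has centre (1.5, -5) and r² = 353/4 = 88.25.
Check A: distance² to centre = 81.25 ≤ 88.25, so it lies inside.
All remaining points lie in this disk, and no smaller disk contains both endpoints, so this is the minimum enclosing circle.
The points at distance exactly r from the centre are C, D, F — 3 points.

3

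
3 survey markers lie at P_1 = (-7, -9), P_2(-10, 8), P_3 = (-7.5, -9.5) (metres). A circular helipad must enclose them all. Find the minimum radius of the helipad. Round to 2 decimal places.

8.84

Side lengths²: P_1P_2² = 298, P_1P_3² = 0.5, P_2P_3² = 312.5.
Since P_2P_3² = 312.5 ≥ 298 + 0.5 = 298.5, the angle opposite P_2P_3 is not acute, so the smallest enclosing circle has P_2P_3 as diameter.
Centre = midpoint of P_2P_3 = (-8.75, -0.75), r² = 312.5/4 = 78.125.
r = √(78.125) ≈ 8.84.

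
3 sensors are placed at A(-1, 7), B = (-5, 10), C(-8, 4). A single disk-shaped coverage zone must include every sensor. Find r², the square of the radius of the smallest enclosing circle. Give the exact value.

3625/242

Side lengths²: AB² = 25, AC² = 58, BC² = 45.
Since AC² = 58 < 45 + 25 = 70, the triangle is acute, so the smallest enclosing circle is the circumcircle.
Circumcentre = (-105/22, 135/22), r² = 3625/242.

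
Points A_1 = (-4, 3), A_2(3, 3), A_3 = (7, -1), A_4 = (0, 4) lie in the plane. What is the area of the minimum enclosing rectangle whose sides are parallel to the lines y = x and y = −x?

52.5

In coordinates u = x + y, v = x − y the rectangle is axis-aligned; the map (x,y)→(u,v) scales areas by 2.
u-values: -1, 6, 6, 4; range = 6 − (-1) = 7.
v-values: -7, 0, 8, -4; range = 8 − (-7) = 15.
Area = (7 × 15) / 2 = 52.5.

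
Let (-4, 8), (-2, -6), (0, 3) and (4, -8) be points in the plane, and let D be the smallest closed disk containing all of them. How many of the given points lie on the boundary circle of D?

2

By Welzl's lemma the MEC is supported by two points (diametrically opposite) or three points (on a circumcircle).
The farthest pair is (-4, 8)–(4, -8) with squared distance 320. The circle on this segment as diameter has centre (0, 0) and r² = 320/4 = 80.
Check (-2, -6): distance² to centre = 40 ≤ 80, so it lies inside.
All remaining points lie in this disk, and no smaller disk contains both endpoints, so this is the minimum enclosing circle.
The points at distance exactly r from the centre are (-4, 8), (4, -8) — 2 points.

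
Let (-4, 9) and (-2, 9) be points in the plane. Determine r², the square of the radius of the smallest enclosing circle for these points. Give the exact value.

The smallest circle enclosing two points has them as diameter endpoints.
Centre = midpoint = (-3, 9); r² = |(-4, 9)−(-2, 9)|²/4 = 4/4 = 1.

1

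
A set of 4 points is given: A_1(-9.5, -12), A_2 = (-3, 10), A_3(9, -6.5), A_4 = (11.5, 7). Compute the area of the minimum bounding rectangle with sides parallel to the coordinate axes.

462

x ranges over [-9.5, 11.5], width 21.
y ranges over [-12, 10], height 22.
Area = 21 × 22 = 462.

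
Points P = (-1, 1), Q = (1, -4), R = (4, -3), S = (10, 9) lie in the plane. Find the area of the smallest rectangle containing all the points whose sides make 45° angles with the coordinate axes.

99

In coordinates u = x + y, v = x − y the rectangle is axis-aligned; the map (x,y)→(u,v) scales areas by 2.
u-values: 0, -3, 1, 19; range = 19 − (-3) = 22.
v-values: -2, 5, 7, 1; range = 7 − (-2) = 9.
Area = (22 × 9) / 2 = 99.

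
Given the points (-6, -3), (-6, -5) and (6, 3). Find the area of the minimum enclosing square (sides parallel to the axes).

144

The bounding box has width 12 and height 8.
An axis-aligned square enclosing the set must have side ≥ max(width, height).
So the minimum side is max(12, 8) = 12.
Area = 12² = 144.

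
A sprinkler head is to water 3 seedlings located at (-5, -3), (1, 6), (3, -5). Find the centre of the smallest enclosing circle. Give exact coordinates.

(1/28, 1/7)

Call the three points A, B, C in the order given.
Side lengths²: AB² = 117, AC² = 68, BC² = 125.
Since BC² = 125 < 117 + 68 = 185, the triangle is acute, so the smallest enclosing circle is the circumcircle.
Circumcentre = (1/28, 1/7), r² = 27625/784.
Centre = (1/28, 1/7).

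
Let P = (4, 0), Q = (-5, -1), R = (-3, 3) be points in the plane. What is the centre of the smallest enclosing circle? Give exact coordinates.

(-0.5, -0.5)

Side lengths²: PQ² = 82, PR² = 58, QR² = 20.
Since PQ² = 82 ≥ 58 + 20 = 78, the angle opposite PQ is not acute, so the smallest enclosing circle has PQ as diameter.
Centre = midpoint of PQ = (-0.5, -0.5), r² = 82/4 = 20.5.
Centre = (-0.5, -0.5).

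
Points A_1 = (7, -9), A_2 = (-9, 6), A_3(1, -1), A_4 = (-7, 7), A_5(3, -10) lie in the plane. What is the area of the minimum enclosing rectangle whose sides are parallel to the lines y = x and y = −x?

In coordinates u = x + y, v = x − y the rectangle is axis-aligned; the map (x,y)→(u,v) scales areas by 2.
u-values: -2, -3, 0, 0, -7; range = 0 − (-7) = 7.
v-values: 16, -15, 2, -14, 13; range = 16 − (-15) = 31.
Area = (7 × 31) / 2 = 108.5.

108.5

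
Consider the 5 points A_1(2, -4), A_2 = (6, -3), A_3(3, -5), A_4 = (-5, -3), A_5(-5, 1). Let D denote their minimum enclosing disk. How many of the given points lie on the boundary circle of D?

By Welzl's lemma the MEC is supported by two points (diametrically opposite) or three points (on a circumcircle).
The farthest pair is A_2–A_5 with squared distance 137. The circle on this segment as diameter has centre (0.5, -1) and r² = 137/4 = 34.25.
Check A_1: distance² to centre = 11.25 ≤ 34.25, so it lies inside.
All remaining points lie in this disk, and no smaller disk contains both endpoints, so this is the minimum enclosing circle.
The points at distance exactly r from the centre are A_2, A_4, A_5 — 3 points.

3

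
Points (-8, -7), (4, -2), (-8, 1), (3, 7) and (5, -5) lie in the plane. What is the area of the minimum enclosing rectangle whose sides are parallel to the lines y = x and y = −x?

237.5

In coordinates u = x + y, v = x − y the rectangle is axis-aligned; the map (x,y)→(u,v) scales areas by 2.
u-values: -15, 2, -7, 10, 0; range = 10 − (-15) = 25.
v-values: -1, 6, -9, -4, 10; range = 10 − (-9) = 19.
Area = (25 × 19) / 2 = 237.5.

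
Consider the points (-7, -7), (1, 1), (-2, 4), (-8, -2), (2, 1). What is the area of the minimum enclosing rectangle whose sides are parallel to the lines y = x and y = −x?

59.5

In coordinates u = x + y, v = x − y the rectangle is axis-aligned; the map (x,y)→(u,v) scales areas by 2.
u-values: -14, 2, 2, -10, 3; range = 3 − (-14) = 17.
v-values: 0, 0, -6, -6, 1; range = 1 − (-6) = 7.
Area = (17 × 7) / 2 = 59.5.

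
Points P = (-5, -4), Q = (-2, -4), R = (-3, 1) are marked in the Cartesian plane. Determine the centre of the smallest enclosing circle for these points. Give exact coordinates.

Side lengths²: PQ² = 9, PR² = 29, QR² = 26.
Since PR² = 29 < 26 + 9 = 35, the triangle is acute, so the smallest enclosing circle is the circumcircle.
Circumcentre = (-3.5, -1.7), r² = 7.54.
Centre = (-3.5, -1.7).

(-3.5, -1.7)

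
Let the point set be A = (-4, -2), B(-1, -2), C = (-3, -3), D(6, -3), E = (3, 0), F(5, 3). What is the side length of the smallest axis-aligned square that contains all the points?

The bounding box has width 10 and height 6.
An axis-aligned square enclosing the set must have side ≥ max(width, height).
So the minimum side is max(10, 6) = 10.

10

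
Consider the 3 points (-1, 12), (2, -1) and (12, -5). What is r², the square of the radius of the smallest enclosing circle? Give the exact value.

Call the three points A, B, C in the order given.
Side lengths²: AB² = 178, AC² = 458, BC² = 116.
Since AC² = 458 ≥ 178 + 116 = 294, the angle opposite AC is not acute, so the smallest enclosing circle has AC as diameter.
Centre = midpoint of AC = (5.5, 3.5), r² = 458/4 = 114.5.

114.5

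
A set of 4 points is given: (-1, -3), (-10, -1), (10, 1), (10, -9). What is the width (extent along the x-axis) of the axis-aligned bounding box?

20

max x = 10, min x = -10, so width = 20.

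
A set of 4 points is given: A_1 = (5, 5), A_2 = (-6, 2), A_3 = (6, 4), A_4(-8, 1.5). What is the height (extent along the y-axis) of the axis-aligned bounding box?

max y = 5, min y = 1.5, so height = 3.5.

3.5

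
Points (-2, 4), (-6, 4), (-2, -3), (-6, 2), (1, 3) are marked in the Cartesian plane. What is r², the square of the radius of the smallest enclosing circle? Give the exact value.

325/18

The minimum enclosing circle is determined by three boundary points: (-6, 4), (-2, -3), (1, 3).
Their circumcentre is (-17/6, 7/6) with r² = 325/18.
The farthest remaining point (-6, 2) is at distance² 193/18 ≤ 325/18.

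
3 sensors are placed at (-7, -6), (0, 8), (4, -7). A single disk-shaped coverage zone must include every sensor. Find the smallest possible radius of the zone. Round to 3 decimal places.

8.335

Call the three points A, B, C in the order given.
Side lengths²: AB² = 245, AC² = 122, BC² = 241.
Since AB² = 245 < 241 + 122 = 363, the triangle is acute, so the smallest enclosing circle is the circumcircle.
Circumcentre = (-43/46, -13/46), r² = 73505/1058.
r = √(73505/1058) ≈ 8.335.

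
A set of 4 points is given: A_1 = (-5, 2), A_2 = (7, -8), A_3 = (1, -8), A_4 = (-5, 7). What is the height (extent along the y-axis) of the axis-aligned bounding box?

max y = 7, min y = -8, so height = 15.

15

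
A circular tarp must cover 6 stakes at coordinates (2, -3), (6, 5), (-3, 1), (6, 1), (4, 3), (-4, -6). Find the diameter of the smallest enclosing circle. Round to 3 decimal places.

14.866

By Welzl's lemma the MEC is supported by two points (diametrically opposite) or three points (on a circumcircle).
The farthest pair is (6, 5)–(-4, -6) with squared distance 221. The circle on this segment as diameter has centre (1, -0.5) and r² = 221/4 = 55.25.
Check (2, -3): distance² to centre = 7.25 ≤ 55.25, so it lies inside.
All remaining points lie in this disk, and no smaller disk contains both endpoints, so this is the minimum enclosing circle.
Diameter = 2r = 2√(55.25) ≈ 14.866.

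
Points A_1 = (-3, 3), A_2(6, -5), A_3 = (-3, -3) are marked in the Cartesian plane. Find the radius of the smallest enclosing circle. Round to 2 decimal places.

6.02

Side lengths²: A_1A_2² = 145, A_1A_3² = 36, A_2A_3² = 85.
Since A_1A_2² = 145 ≥ 85 + 36 = 121, the angle opposite A_1A_2 is not acute, so the smallest enclosing circle has A_1A_2 as diameter.
Centre = midpoint of A_1A_2 = (1.5, -1), r² = 145/4 = 36.25.
r = √(36.25) ≈ 6.02.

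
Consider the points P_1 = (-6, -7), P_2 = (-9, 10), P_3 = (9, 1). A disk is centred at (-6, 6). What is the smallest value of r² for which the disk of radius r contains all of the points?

The required radius is the distance from (-6, 6) to the farthest point.
Squared distances: 169, 25, 250.
Maximum is 250, attained at P_3.

250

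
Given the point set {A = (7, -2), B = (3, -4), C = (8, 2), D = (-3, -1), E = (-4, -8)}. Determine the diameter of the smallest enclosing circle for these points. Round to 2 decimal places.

15.62

The minimum enclosing circle of a finite set is fixed by two of the points (as a diameter) or three (as a circumcircle).
The farthest pair is C–E with squared distance 244. The circle on this segment as diameter has centre (2, -3) and r² = 244/4 = 61.
Check A: distance² to centre = 26 ≤ 61, so it lies inside.
All remaining points lie in this disk, and no smaller disk contains both endpoints, so this is the minimum enclosing circle.
Diameter = 2r = 2√61 ≈ 15.62.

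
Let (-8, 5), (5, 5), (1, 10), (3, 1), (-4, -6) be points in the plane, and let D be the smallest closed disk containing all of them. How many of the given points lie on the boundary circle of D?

By Welzl's lemma the MEC is supported by two points (diametrically opposite) or three points (on a circumcircle).
The farthest pair is (1, 10)–(-4, -6) with squared distance 281. The circle on this segment as diameter has centre (-1.5, 2) and r² = 281/4 = 70.25.
Check (-8, 5): distance² to centre = 51.25 ≤ 70.25, so it lies inside.
All remaining points lie in this disk, and no smaller disk contains both endpoints, so this is the minimum enclosing circle.
The points at distance exactly r from the centre are (1, 10), (-4, -6) — 2 points.

2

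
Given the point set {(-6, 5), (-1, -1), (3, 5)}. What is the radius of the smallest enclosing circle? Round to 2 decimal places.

4.69

Call the three points A, B, C in the order given.
Side lengths²: AB² = 61, AC² = 81, BC² = 52.
Since AC² = 81 < 61 + 52 = 113, the triangle is acute, so the smallest enclosing circle is the circumcircle.
Circumcentre = (-1.5, 11/3), r² = 793/36.
r = √(793/36) ≈ 4.69.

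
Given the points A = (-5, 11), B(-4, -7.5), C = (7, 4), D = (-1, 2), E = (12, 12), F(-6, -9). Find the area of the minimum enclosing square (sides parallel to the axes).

441

The bounding box has width 18 and height 21.
An axis-aligned square enclosing the set must have side ≥ max(width, height).
So the minimum side is max(18, 21) = 21.
Area = 21² = 441.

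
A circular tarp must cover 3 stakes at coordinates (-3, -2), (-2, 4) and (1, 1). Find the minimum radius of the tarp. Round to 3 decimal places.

Call the three points A, B, C in the order given.
Side lengths²: AB² = 37, AC² = 25, BC² = 18.
Since AB² = 37 < 25 + 18 = 43, the triangle is acute, so the smallest enclosing circle is the circumcircle.
Circumcentre = (-29/14, 13/14), r² = 925/98.
r = √(925/98) ≈ 3.072.

3.072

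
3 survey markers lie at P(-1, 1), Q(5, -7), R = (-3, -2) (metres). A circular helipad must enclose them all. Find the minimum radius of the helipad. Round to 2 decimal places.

Side lengths²: PQ² = 100, PR² = 13, QR² = 89.
Since PQ² = 100 < 89 + 13 = 102, the triangle is acute, so the smallest enclosing circle is the circumcircle.
Circumcentre = (32/17, -105/34), r² = 28925/1156.
r = √(28925/1156) ≈ 5.00.

5.00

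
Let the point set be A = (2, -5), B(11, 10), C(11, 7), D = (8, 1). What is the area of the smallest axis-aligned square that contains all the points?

The bounding box has width 9 and height 15.
An axis-aligned square enclosing the set must have side ≥ max(width, height).
So the minimum side is max(9, 15) = 15.
Area = 15² = 225.

225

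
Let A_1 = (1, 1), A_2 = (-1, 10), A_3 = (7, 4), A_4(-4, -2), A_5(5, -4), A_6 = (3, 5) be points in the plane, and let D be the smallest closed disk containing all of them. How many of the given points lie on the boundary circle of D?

3

The minimum enclosing circle of a finite set is fixed by two of the points (as a diameter) or three (as a circumcircle).
The minimum enclosing circle is determined by three boundary points: A_2, A_4, A_5.
Their circumcentre is (69/38, 111/38) with r² = 41905/722.
The farthest remaining point A_3 is at distance² 20245/722 ≤ 41905/722.
The points at distance exactly r from the centre are A_2, A_4, A_5 — 3 points.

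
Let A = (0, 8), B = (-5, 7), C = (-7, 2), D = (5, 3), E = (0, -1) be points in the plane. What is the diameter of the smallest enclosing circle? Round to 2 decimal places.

The farthest pair is C–D with squared distance 145. The circle on this segment as diameter has centre (-1, 2.5) and r² = 145/4 = 36.25.
Check A: distance² to centre = 31.25 ≤ 36.25, so it lies inside.
All remaining points lie in this disk, and no smaller disk contains both endpoints, so this is the minimum enclosing circle.
Diameter = 2r = 2√(36.25) ≈ 12.04.

12.04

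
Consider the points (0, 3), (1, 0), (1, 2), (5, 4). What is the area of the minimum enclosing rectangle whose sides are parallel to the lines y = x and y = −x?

16

In coordinates u = x + y, v = x − y the rectangle is axis-aligned; the map (x,y)→(u,v) scales areas by 2.
u-values: 3, 1, 3, 9; range = 9 − 1 = 8.
v-values: -3, 1, -1, 1; range = 1 − (-3) = 4.
Area = (8 × 4) / 2 = 16.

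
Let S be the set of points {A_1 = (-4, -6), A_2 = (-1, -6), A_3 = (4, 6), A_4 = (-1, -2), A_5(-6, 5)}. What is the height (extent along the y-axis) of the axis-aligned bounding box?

max y = 6, min y = -6, so height = 12.

12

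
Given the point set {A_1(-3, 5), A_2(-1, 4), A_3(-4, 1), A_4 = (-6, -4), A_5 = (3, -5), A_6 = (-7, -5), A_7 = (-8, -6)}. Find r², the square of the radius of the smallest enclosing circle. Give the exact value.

A smallest enclosing disk is always determined by at most three of the input points on its boundary.
The minimum enclosing circle is determined by three boundary points: A_1, A_5, A_7.
Their circumcentre is (-165/58, -99/58) with r² = 75701/1682.
The farthest remaining point A_2 is at distance² 60505/1682 ≤ 75701/1682.

75701/1682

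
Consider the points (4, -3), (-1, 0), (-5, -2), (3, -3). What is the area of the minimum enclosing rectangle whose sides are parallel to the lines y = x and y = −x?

40

In coordinates u = x + y, v = x − y the rectangle is axis-aligned; the map (x,y)→(u,v) scales areas by 2.
u-values: 1, -1, -7, 0; range = 1 − (-7) = 8.
v-values: 7, -1, -3, 6; range = 7 − (-3) = 10.
Area = (8 × 10) / 2 = 40.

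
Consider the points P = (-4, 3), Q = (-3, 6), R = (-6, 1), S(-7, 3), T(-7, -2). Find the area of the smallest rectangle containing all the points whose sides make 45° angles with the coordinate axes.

30

In coordinates u = x + y, v = x − y the rectangle is axis-aligned; the map (x,y)→(u,v) scales areas by 2.
u-values: -1, 3, -5, -4, -9; range = 3 − (-9) = 12.
v-values: -7, -9, -7, -10, -5; range = -5 − (-10) = 5.
Area = (12 × 5) / 2 = 30.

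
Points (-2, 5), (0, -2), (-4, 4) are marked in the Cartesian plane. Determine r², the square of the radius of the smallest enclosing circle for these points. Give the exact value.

Call the three points A, B, C in the order given.
Side lengths²: AB² = 53, AC² = 5, BC² = 52.
Since AB² = 53 < 52 + 5 = 57, the triangle is acute, so the smallest enclosing circle is the circumcircle.
Circumcentre = (-1.4375, 1.375), r² = 13.45703125.

13.45703125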